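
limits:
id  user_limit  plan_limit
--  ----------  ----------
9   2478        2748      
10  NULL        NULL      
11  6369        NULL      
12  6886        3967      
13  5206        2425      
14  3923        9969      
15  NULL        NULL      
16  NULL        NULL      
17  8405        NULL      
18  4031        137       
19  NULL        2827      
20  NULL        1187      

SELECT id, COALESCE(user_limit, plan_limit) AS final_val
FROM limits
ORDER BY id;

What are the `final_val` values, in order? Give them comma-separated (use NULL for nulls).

id=9: user_limit=2478 → 2478
id=10: user_limit=NULL, plan_limit=NULL (all NULL) → NULL
id=11: user_limit=6369 → 6369
id=12: user_limit=6886 → 6886
id=13: user_limit=5206 → 5206
id=14: user_limit=3923 → 3923
id=15: user_limit=NULL, plan_limit=NULL (all NULL) → NULL
id=16: user_limit=NULL, plan_limit=NULL (all NULL) → NULL
id=17: user_limit=8405 → 8405
id=18: user_limit=4031 → 4031
id=19: user_limit=NULL, plan_limit=2827 → 2827
id=20: user_limit=NULL, plan_limit=1187 → 1187

2478, NULL, 6369, 6886, 5206, 3923, NULL, NULL, 8405, 4031, 2827, 1187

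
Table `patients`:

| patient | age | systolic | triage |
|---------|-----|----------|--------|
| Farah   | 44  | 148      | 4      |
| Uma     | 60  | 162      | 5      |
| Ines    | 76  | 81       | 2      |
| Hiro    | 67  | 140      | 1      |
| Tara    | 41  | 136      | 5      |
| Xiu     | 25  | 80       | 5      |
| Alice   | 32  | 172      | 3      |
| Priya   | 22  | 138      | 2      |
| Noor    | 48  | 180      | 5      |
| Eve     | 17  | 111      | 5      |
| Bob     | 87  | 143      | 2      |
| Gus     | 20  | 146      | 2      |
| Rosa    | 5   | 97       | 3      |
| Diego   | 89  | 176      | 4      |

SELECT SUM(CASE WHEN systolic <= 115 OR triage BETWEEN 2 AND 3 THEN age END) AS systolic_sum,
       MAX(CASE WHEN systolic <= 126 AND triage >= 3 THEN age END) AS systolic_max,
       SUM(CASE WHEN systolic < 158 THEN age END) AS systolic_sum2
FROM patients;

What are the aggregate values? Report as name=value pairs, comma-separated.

[systolic_sum: systolic <= 115 OR triage BETWEEN 2 AND 3]
patient=Farah: ✗
patient=Uma: ✗
patient=Ines: ✓ → 76
patient=Hiro: ✗
patient=Tara: ✗
patient=Xiu: ✓ → 25
patient=Alice: ✓ → 32
patient=Priya: ✓ → 22
patient=Noor: ✗
patient=Eve: ✓ → 17
patient=Bob: ✓ → 87
patient=Gus: ✓ → 20
patient=Rosa: ✓ → 5
patient=Diego: ✗
systolic_sum = 76 + 25 + 32 + 22 + 17 + 87 + 20 + 5 = 284
—
[systolic_max: systolic <= 126 AND triage >= 3]
patient=Farah: ✗
patient=Uma: ✗
patient=Ines: ✗
patient=Hiro: ✗
patient=Tara: ✗
patient=Xiu: ✓ → 25
patient=Alice: ✗
patient=Priya: ✗
patient=Noor: ✗
patient=Eve: ✓ → 17
patient=Bob: ✗
patient=Gus: ✗
patient=Rosa: ✓ → 5
patient=Diego: ✗
systolic_max = MAX(25, 17, 5) = 25
—
[systolic_sum2: systolic < 158]
patient=Farah: ✓ → 44
patient=Uma: ✗
patient=Ines: ✓ → 76
patient=Hiro: ✓ → 67
patient=Tara: ✓ → 41
patient=Xiu: ✓ → 25
patient=Alice: ✗
patient=Priya: ✓ → 22
patient=Noor: ✗
patient=Eve: ✓ → 17
patient=Bob: ✓ → 87
patient=Gus: ✓ → 20
patient=Rosa: ✓ → 5
patient=Diego: ✗
systolic_sum2 = 44 + 76 + 67 + 41 + 25 + 22 + 17 + 87 + 20 + 5 = 404

systolic_sum=284, systolic_max=25, systolic_sum2=404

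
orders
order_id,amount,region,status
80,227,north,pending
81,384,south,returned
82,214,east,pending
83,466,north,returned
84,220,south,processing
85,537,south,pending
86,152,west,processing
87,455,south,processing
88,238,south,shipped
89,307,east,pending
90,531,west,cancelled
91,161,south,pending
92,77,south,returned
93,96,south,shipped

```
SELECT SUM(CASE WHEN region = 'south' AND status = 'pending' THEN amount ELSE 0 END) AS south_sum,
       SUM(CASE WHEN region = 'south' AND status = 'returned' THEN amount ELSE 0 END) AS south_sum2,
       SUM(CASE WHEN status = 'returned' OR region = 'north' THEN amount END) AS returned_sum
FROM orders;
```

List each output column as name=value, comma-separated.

south_sum=698, south_sum2=461, returned_sum=1154

[south_sum: region = 'south' AND status = 'pending']
order_id=80: ✗
order_id=81: ✗
order_id=82: ✗
order_id=83: ✗
order_id=84: ✗
order_id=85: ✓ → 537
order_id=86: ✗
order_id=87: ✗
order_id=88: ✗
order_id=89: ✗
order_id=90: ✗
order_id=91: ✓ → 161
order_id=92: ✗
order_id=93: ✗
south_sum = 537 + 161 = 698
—
[south_sum2: region = 'south' AND status = 'returned']
order_id=80: ✗
order_id=81: ✓ → 384
order_id=82: ✗
order_id=83: ✗
order_id=84: ✗
order_id=85: ✗
order_id=86: ✗
order_id=87: ✗
order_id=88: ✗
order_id=89: ✗
order_id=90: ✗
order_id=91: ✗
order_id=92: ✓ → 77
order_id=93: ✗
south_sum2 = 384 + 77 = 461
—
[returned_sum: status = 'returned' OR region = 'north']
order_id=80: ✓ → 227
order_id=81: ✓ → 384
order_id=82: ✗
order_id=83: ✓ → 466
order_id=84: ✗
order_id=85: ✗
order_id=86: ✗
order_id=87: ✗
order_id=88: ✗
order_id=89: ✗
order_id=90: ✗
order_id=91: ✗
order_id=92: ✓ → 77
order_id=93: ✗
returned_sum = 227 + 384 + 466 + 77 = 1154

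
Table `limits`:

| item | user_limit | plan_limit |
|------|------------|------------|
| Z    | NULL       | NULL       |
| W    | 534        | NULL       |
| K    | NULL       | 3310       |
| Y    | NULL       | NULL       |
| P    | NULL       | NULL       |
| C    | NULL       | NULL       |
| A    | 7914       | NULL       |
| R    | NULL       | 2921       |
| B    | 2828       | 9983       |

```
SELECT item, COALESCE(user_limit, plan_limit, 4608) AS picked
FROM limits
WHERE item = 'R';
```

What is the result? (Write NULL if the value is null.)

2921

item = R: user_limit=NULL, plan_limit=2921.
user_limit=NULL, plan_limit=2921 → 2921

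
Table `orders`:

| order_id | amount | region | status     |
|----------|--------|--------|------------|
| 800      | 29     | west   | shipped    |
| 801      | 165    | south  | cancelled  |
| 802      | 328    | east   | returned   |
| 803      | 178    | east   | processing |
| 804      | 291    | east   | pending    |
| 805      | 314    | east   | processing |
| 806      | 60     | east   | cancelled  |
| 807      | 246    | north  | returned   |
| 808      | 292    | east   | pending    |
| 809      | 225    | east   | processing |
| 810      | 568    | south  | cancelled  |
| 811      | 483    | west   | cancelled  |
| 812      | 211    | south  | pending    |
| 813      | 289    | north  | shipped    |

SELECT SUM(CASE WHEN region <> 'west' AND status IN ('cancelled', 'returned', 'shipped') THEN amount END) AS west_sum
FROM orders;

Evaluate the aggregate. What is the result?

order_id=800: ✗
order_id=801: ✓ → 165
order_id=802: ✓ → 328
order_id=803: ✗
order_id=804: ✗
order_id=805: ✗
order_id=806: ✓ → 60
order_id=807: ✓ → 246
order_id=808: ✗
order_id=809: ✗
order_id=810: ✓ → 568
order_id=811: ✗
order_id=812: ✗
order_id=813: ✓ → 289
west_sum = 165 + 328 + 60 + 246 + 568 + 289 = 1656

1656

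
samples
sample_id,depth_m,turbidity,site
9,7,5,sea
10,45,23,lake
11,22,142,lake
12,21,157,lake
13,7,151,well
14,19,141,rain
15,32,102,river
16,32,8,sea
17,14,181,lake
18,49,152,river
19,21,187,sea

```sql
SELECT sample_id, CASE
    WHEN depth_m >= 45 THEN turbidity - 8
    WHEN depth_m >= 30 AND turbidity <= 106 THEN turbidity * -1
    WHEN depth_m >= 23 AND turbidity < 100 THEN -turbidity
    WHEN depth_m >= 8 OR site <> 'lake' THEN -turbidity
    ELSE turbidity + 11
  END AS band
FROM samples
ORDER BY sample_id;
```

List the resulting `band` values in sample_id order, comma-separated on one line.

sample_id=9: depth_m >= 8 OR site <> 'lake' → -5
sample_id=10: depth_m >= 45 → 15
sample_id=11: depth_m >= 8 OR site <> 'lake' → -142
sample_id=12: depth_m >= 8 OR site <> 'lake' → -157
sample_id=13: depth_m >= 8 OR site <> 'lake' → -151
sample_id=14: depth_m >= 8 OR site <> 'lake' → -141
sample_id=15: depth_m >= 30 AND turbidity <= 106 → -102
sample_id=16: depth_m >= 30 AND turbidity <= 106 → -8
sample_id=17: depth_m >= 8 OR site <> 'lake' → -181
sample_id=18: depth_m >= 45 → 144
sample_id=19: depth_m >= 8 OR site <> 'lake' → -187

-5, 15, -142, -157, -151, -141, -102, -8, -181, 144, -187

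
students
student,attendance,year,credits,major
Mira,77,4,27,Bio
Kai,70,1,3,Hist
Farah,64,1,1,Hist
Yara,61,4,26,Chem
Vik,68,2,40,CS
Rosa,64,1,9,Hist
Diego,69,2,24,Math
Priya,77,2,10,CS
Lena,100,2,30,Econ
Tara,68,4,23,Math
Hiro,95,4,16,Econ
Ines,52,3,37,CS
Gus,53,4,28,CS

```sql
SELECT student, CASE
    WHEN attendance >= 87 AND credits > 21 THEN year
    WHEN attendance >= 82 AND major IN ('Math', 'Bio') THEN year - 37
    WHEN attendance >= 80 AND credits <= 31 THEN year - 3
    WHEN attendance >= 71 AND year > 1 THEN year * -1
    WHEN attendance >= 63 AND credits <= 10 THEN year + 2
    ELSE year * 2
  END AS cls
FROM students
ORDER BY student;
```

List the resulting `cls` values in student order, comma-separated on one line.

student=Diego: ELSE → 4
student=Farah: attendance >= 63 AND credits <= 10 → 3
student=Gus: ELSE → 8
student=Hiro: attendance >= 80 AND credits <= 31 → 1
student=Ines: ELSE → 6
student=Kai: attendance >= 63 AND credits <= 10 → 3
student=Lena: attendance >= 87 AND credits > 21 → 2
student=Mira: attendance >= 71 AND year > 1 → -4
student=Priya: attendance >= 71 AND year > 1 → -2
student=Rosa: attendance >= 63 AND credits <= 10 → 3
student=Tara: ELSE → 8
student=Vik: ELSE → 4
student=Yara: ELSE → 8

4, 3, 8, 1, 6, 3, 2, -4, -2, 3, 8, 4, 8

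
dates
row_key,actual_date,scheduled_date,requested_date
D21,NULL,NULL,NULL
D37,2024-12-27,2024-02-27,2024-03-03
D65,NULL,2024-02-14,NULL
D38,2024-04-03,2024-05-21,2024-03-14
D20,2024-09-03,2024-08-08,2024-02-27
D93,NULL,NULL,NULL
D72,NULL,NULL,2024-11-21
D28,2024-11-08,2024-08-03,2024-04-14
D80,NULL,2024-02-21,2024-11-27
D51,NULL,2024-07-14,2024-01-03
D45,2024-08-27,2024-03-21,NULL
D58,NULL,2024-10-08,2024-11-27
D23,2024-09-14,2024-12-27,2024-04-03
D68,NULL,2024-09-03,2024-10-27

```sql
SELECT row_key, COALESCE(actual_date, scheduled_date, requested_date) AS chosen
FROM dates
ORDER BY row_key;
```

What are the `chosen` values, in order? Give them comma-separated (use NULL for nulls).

row_key=D20: actual_date=2024-09-03 → 2024-09-03
row_key=D21: actual_date=NULL, scheduled_date=NULL, requested_date=NULL (all NULL) → NULL
row_key=D23: actual_date=2024-09-14 → 2024-09-14
row_key=D28: actual_date=2024-11-08 → 2024-11-08
row_key=D37: actual_date=2024-12-27 → 2024-12-27
row_key=D38: actual_date=2024-04-03 → 2024-04-03
row_key=D45: actual_date=2024-08-27 → 2024-08-27
row_key=D51: actual_date=NULL, scheduled_date=2024-07-14 → 2024-07-14
row_key=D58: actual_date=NULL, scheduled_date=2024-10-08 → 2024-10-08
row_key=D65: actual_date=NULL, scheduled_date=2024-02-14 → 2024-02-14
row_key=D68: actual_date=NULL, scheduled_date=2024-09-03 → 2024-09-03
row_key=D72: actual_date=NULL, scheduled_date=NULL, requested_date=2024-11-21 → 2024-11-21
row_key=D80: actual_date=NULL, scheduled_date=2024-02-21 → 2024-02-21
row_key=D93: actual_date=NULL, scheduled_date=NULL, requested_date=NULL (all NULL) → NULL

2024-09-03, NULL, 2024-09-14, 2024-11-08, 2024-12-27, 2024-04-03, 2024-08-27, 2024-07-14, 2024-10-08, 2024-02-14, 2024-09-03, 2024-11-21, 2024-02-21, NULL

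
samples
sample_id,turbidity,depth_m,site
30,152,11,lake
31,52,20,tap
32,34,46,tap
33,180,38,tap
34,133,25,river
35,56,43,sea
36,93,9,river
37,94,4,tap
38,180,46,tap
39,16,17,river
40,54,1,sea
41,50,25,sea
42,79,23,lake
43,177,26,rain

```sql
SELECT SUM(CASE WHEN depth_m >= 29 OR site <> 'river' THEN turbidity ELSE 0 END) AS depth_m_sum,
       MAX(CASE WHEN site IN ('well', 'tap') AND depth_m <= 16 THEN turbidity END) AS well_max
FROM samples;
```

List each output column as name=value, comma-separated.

depth_m_sum=1108, well_max=94

[depth_m_sum: depth_m >= 29 OR site <> 'river']
sample_id=30: ✓ → 152
sample_id=31: ✓ → 52
sample_id=32: ✓ → 34
sample_id=33: ✓ → 180
sample_id=34: ✗
sample_id=35: ✓ → 56
sample_id=36: ✗
sample_id=37: ✓ → 94
sample_id=38: ✓ → 180
sample_id=39: ✗
sample_id=40: ✓ → 54
sample_id=41: ✓ → 50
sample_id=42: ✓ → 79
sample_id=43: ✓ → 177
depth_m_sum = 152 + 52 + 34 + 180 + 56 + 94 + 180 + 54 + 50 + 79 + 177 = 1108
—
[well_max: site IN ('well', 'tap') AND depth_m <= 16]
sample_id=30: ✗
sample_id=31: ✗
sample_id=32: ✗
sample_id=33: ✗
sample_id=34: ✗
sample_id=35: ✗
sample_id=36: ✗
sample_id=37: ✓ → 94
sample_id=38: ✗
sample_id=39: ✗
sample_id=40: ✗
sample_id=41: ✗
sample_id=42: ✗
sample_id=43: ✗
well_max = MAX(94) = 94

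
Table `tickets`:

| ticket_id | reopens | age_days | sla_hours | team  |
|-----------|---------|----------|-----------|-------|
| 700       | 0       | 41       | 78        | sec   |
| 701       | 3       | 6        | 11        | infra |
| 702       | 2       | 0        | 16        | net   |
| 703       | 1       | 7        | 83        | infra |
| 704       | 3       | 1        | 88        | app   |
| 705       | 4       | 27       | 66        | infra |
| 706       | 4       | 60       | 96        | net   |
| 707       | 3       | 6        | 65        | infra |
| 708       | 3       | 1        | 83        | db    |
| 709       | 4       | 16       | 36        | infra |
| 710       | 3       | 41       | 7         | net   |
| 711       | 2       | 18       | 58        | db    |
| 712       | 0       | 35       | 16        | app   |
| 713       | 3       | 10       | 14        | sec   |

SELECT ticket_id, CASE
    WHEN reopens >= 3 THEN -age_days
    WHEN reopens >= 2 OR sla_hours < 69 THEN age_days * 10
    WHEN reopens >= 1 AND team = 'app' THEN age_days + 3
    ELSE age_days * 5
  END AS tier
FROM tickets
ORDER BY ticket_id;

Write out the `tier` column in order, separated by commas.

ticket_id=700: ELSE → 205
ticket_id=701: reopens >= 3 → -6
ticket_id=702: reopens >= 2 OR sla_hours < 69 → 0
ticket_id=703: ELSE → 35
ticket_id=704: reopens >= 3 → -1
ticket_id=705: reopens >= 3 → -27
ticket_id=706: reopens >= 3 → -60
ticket_id=707: reopens >= 3 → -6
ticket_id=708: reopens >= 3 → -1
ticket_id=709: reopens >= 3 → -16
ticket_id=710: reopens >= 3 → -41
ticket_id=711: reopens >= 2 OR sla_hours < 69 → 180
ticket_id=712: reopens >= 2 OR sla_hours < 69 → 350
ticket_id=713: reopens >= 3 → -10

205, -6, 0, 35, -1, -27, -60, -6, -1, -16, -41, 180, 350, -10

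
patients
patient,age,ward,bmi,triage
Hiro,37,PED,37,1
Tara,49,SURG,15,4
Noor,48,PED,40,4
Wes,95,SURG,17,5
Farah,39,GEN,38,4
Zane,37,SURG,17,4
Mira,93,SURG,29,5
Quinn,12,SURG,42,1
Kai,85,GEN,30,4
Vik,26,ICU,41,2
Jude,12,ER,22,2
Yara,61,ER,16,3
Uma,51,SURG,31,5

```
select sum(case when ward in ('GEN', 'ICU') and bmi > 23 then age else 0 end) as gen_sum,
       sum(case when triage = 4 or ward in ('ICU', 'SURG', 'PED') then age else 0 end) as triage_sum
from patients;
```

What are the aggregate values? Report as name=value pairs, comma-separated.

gen_sum=150, triage_sum=572

[gen_sum: ward in ('GEN', 'ICU') and bmi > 23]
patient=Hiro: ✗
patient=Tara: ✗
patient=Noor: ✗
patient=Wes: ✗
patient=Farah: ✓ → 39
patient=Zane: ✗
patient=Mira: ✗
patient=Quinn: ✗
patient=Kai: ✓ → 85
patient=Vik: ✓ → 26
patient=Jude: ✗
patient=Yara: ✗
patient=Uma: ✗
gen_sum = 39 + 85 + 26 = 150
—
[triage_sum: triage = 4 or ward in ('ICU', 'SURG', 'PED')]
patient=Hiro: ✓ → 37
patient=Tara: ✓ → 49
patient=Noor: ✓ → 48
patient=Wes: ✓ → 95
patient=Farah: ✓ → 39
patient=Zane: ✓ → 37
patient=Mira: ✓ → 93
patient=Quinn: ✓ → 12
patient=Kai: ✓ → 85
patient=Vik: ✓ → 26
patient=Jude: ✗
patient=Yara: ✗
patient=Uma: ✓ → 51
triage_sum = 37 + 49 + 48 + 95 + 39 + 37 + 93 + 12 + 85 + 26 + 51 = 572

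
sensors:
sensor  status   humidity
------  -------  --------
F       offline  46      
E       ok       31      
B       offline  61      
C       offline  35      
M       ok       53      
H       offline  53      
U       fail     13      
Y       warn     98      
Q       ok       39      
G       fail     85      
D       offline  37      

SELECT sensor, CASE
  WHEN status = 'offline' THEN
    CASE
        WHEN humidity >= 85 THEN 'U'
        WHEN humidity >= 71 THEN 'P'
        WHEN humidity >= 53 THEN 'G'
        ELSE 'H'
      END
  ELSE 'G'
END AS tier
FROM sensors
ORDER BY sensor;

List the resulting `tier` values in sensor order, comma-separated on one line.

sensor=B: status='offline' → inner[humidity >= 53] → G
sensor=C: status='offline' → inner[ELSE] → H
sensor=D: status='offline' → inner[ELSE] → H
sensor=E: status='ok' → outer ELSE → G
sensor=F: status='offline' → inner[ELSE] → H
sensor=G: status='fail' → outer ELSE → G
sensor=H: status='offline' → inner[humidity >= 53] → G
sensor=M: status='ok' → outer ELSE → G
sensor=Q: status='ok' → outer ELSE → G
sensor=U: status='fail' → outer ELSE → G
sensor=Y: status='warn' → outer ELSE → G

G, H, H, G, H, G, G, G, G, G, G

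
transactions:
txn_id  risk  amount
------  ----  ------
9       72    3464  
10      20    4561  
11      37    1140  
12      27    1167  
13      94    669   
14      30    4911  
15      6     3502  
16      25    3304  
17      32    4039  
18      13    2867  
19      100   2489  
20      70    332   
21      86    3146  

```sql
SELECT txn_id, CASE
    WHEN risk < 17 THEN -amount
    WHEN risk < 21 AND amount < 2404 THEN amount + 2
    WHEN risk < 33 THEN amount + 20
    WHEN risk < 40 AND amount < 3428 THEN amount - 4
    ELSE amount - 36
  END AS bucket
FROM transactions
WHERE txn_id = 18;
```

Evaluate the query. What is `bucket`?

-2867

txn_id = 18: risk=13, amount=2867.
risk < 17 → true → -2867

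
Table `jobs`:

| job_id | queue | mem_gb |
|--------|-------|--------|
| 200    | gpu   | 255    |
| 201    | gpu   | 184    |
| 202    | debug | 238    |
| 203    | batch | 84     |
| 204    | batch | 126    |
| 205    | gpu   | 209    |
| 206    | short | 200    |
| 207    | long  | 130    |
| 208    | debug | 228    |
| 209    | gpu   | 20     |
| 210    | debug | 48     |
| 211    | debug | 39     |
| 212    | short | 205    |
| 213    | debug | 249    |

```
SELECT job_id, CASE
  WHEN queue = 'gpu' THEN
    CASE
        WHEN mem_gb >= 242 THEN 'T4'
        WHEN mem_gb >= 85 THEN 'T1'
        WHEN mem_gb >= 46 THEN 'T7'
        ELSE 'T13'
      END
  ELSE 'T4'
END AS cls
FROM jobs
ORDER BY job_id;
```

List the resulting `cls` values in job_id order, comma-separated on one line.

T4, T1, T4, T4, T4, T1, T4, T4, T4, T13, T4, T4, T4, T4

job_id=200: queue='gpu' → inner[mem_gb >= 242] → T4
job_id=201: queue='gpu' → inner[mem_gb >= 85] → T1
job_id=202: queue='debug' → outer ELSE → T4
job_id=203: queue='batch' → outer ELSE → T4
job_id=204: queue='batch' → outer ELSE → T4
job_id=205: queue='gpu' → inner[mem_gb >= 85] → T1
job_id=206: queue='short' → outer ELSE → T4
job_id=207: queue='long' → outer ELSE → T4
job_id=208: queue='debug' → outer ELSE → T4
job_id=209: queue='gpu' → inner[ELSE] → T13
job_id=210: queue='debug' → outer ELSE → T4
job_id=211: queue='debug' → outer ELSE → T4
job_id=212: queue='short' → outer ELSE → T4
job_id=213: queue='debug' → outer ELSE → T4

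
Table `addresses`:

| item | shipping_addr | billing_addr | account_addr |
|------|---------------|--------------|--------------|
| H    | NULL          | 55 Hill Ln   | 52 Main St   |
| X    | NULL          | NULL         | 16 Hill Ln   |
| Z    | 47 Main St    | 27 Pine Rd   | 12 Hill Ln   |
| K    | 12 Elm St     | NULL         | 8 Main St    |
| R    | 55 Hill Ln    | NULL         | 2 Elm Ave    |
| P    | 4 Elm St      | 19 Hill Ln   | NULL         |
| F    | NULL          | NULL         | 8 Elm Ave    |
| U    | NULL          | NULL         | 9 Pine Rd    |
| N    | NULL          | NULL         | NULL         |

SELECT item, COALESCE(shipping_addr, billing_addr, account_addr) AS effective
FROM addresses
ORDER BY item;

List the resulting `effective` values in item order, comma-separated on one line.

8 Elm Ave, 55 Hill Ln, 12 Elm St, NULL, 4 Elm St, 55 Hill Ln, 9 Pine Rd, 16 Hill Ln, 47 Main St

item=F: shipping_addr=NULL, billing_addr=NULL, account_addr=8 Elm Ave → 8 Elm Ave
item=H: shipping_addr=NULL, billing_addr=55 Hill Ln → 55 Hill Ln
item=K: shipping_addr=12 Elm St → 12 Elm St
item=N: shipping_addr=NULL, billing_addr=NULL, account_addr=NULL (all NULL) → NULL
item=P: shipping_addr=4 Elm St → 4 Elm St
item=R: shipping_addr=55 Hill Ln → 55 Hill Ln
item=U: shipping_addr=NULL, billing_addr=NULL, account_addr=9 Pine Rd → 9 Pine Rd
item=X: shipping_addr=NULL, billing_addr=NULL, account_addr=16 Hill Ln → 16 Hill Ln
item=Z: shipping_addr=47 Main St → 47 Main St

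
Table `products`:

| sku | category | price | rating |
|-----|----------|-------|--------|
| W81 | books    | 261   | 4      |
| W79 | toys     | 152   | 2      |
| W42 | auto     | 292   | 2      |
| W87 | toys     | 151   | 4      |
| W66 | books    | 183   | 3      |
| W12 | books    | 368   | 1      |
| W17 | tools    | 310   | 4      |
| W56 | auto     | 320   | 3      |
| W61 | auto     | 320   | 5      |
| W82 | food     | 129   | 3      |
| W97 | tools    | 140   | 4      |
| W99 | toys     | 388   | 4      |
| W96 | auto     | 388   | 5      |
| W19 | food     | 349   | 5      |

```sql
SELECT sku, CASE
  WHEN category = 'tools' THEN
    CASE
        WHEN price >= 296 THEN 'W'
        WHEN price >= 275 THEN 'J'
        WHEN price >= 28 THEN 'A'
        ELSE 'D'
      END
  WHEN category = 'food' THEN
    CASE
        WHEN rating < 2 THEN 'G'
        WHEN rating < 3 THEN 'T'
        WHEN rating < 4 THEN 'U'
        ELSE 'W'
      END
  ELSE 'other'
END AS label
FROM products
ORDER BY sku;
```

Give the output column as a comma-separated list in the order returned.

other, W, W, other, other, other, other, other, other, U, other, other, A, other

sku=W12: category='books' → outer ELSE → other
sku=W17: category='tools' → inner[price >= 296] → W
sku=W19: category='food' → inner[ELSE] → W
sku=W42: category='auto' → outer ELSE → other
sku=W56: category='auto' → outer ELSE → other
sku=W61: category='auto' → outer ELSE → other
sku=W66: category='books' → outer ELSE → other
sku=W79: category='toys' → outer ELSE → other
sku=W81: category='books' → outer ELSE → other
sku=W82: category='food' → inner[rating < 4] → U
sku=W87: category='toys' → outer ELSE → other
sku=W96: category='auto' → outer ELSE → other
sku=W97: category='tools' → inner[price >= 28] → A
sku=W99: category='toys' → outer ELSE → other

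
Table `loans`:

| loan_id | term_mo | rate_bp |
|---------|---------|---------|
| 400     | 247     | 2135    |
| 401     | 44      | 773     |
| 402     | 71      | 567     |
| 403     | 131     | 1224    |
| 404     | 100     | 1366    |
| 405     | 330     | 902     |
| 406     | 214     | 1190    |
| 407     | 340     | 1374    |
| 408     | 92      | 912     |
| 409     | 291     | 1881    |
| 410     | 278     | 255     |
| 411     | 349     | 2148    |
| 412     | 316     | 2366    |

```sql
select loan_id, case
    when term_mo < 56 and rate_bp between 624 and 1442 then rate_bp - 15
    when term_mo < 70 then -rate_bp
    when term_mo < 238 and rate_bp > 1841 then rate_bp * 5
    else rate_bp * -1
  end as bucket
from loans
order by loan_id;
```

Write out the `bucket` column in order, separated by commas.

loan_id=400: ELSE → -2135
loan_id=401: term_mo < 56 and rate_bp between 624 and 1442 → 758
loan_id=402: ELSE → -567
loan_id=403: ELSE → -1224
loan_id=404: ELSE → -1366
loan_id=405: ELSE → -902
loan_id=406: ELSE → -1190
loan_id=407: ELSE → -1374
loan_id=408: ELSE → -912
loan_id=409: ELSE → -1881
loan_id=410: ELSE → -255
loan_id=411: ELSE → -2148
loan_id=412: ELSE → -2366

-2135, 758, -567, -1224, -1366, -902, -1190, -1374, -912, -1881, -255, -2148, -2366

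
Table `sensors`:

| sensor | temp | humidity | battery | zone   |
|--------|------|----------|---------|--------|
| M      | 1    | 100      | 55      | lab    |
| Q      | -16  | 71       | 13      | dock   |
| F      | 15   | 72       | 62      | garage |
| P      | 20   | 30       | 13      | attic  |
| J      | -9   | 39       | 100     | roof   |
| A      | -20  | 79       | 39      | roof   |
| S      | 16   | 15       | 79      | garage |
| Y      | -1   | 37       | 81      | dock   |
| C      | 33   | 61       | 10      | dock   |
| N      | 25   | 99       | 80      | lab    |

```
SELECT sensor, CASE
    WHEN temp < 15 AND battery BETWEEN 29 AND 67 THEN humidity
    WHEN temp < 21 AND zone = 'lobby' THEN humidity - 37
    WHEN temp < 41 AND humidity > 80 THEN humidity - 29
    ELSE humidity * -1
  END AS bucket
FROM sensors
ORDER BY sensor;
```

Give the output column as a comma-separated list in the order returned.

sensor=A: temp < 15 AND battery BETWEEN 29 AND 67 → 79
sensor=C: ELSE → -61
sensor=F: ELSE → -72
sensor=J: ELSE → -39
sensor=M: temp < 15 AND battery BETWEEN 29 AND 67 → 100
sensor=N: temp < 41 AND humidity > 80 → 70
sensor=P: ELSE → -30
sensor=Q: ELSE → -71
sensor=S: ELSE → -15
sensor=Y: ELSE → -37

79, -61, -72, -39, 100, 70, -30, -71, -15, -37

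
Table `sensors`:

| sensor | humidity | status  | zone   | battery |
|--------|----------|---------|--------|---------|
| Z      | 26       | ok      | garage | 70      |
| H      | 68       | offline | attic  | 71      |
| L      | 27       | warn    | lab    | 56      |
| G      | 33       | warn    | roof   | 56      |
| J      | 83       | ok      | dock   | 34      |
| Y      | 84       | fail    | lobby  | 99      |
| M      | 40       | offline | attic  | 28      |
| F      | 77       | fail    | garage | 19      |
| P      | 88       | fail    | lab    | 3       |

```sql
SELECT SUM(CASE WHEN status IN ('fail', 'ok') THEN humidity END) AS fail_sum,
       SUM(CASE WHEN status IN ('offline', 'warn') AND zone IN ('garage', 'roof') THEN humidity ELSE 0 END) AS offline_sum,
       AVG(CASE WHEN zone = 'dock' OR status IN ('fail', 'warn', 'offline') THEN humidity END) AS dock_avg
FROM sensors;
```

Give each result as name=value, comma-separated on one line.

[fail_sum: status IN ('fail', 'ok')]
sensor=Z: ✓ → 26
sensor=H: ✗
sensor=L: ✗
sensor=G: ✗
sensor=J: ✓ → 83
sensor=Y: ✓ → 84
sensor=M: ✗
sensor=F: ✓ → 77
sensor=P: ✓ → 88
fail_sum = 26 + 83 + 84 + 77 + 88 = 358
—
[offline_sum: status IN ('offline', 'warn') AND zone IN ('garage', 'roof')]
sensor=Z: ✗
sensor=H: ✗
sensor=L: ✗
sensor=G: ✓ → 33
sensor=J: ✗
sensor=Y: ✗
sensor=M: ✗
sensor=F: ✗
sensor=P: ✗
offline_sum = 33
—
[dock_avg: zone = 'dock' OR status IN ('fail', 'warn', 'offline')]
sensor=Z: ✗
sensor=H: ✓ → 68
sensor=L: ✓ → 27
sensor=G: ✓ → 33
sensor=J: ✓ → 83
sensor=Y: ✓ → 84
sensor=M: ✓ → 40
sensor=F: ✓ → 77
sensor=P: ✓ → 88
dock_avg = (68 + 27 + 33 + 83 + 84 + 40 + 77 + 88) / 8 = 62.5

fail_sum=358, offline_sum=33, dock_avg=62.5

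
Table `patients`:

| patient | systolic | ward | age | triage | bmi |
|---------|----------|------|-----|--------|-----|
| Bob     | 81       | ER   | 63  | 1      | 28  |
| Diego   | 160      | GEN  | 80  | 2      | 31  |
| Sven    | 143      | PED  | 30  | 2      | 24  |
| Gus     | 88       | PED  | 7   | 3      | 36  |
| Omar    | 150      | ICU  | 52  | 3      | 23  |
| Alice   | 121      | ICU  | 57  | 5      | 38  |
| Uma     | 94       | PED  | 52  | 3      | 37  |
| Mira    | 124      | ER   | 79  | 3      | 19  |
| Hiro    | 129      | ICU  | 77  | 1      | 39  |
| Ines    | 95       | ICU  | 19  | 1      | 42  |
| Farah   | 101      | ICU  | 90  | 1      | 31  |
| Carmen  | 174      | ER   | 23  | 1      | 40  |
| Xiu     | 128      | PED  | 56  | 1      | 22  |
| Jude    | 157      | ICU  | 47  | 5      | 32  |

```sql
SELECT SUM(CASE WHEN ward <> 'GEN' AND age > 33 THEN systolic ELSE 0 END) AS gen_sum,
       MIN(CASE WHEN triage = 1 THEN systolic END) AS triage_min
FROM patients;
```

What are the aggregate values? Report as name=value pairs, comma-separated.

[gen_sum: ward <> 'GEN' AND age > 33]
patient=Bob: ✓ → 81
patient=Diego: ✗
patient=Sven: ✗
patient=Gus: ✗
patient=Omar: ✓ → 150
patient=Alice: ✓ → 121
patient=Uma: ✓ → 94
patient=Mira: ✓ → 124
patient=Hiro: ✓ → 129
patient=Ines: ✗
patient=Farah: ✓ → 101
patient=Carmen: ✗
patient=Xiu: ✓ → 128
patient=Jude: ✓ → 157
gen_sum = 81 + 150 + 121 + 94 + 124 + 129 + 101 + 128 + 157 = 1085
—
[triage_min: triage = 1]
patient=Bob: ✓ → 81
patient=Diego: ✗
patient=Sven: ✗
patient=Gus: ✗
patient=Omar: ✗
patient=Alice: ✗
patient=Uma: ✗
patient=Mira: ✗
patient=Hiro: ✓ → 129
patient=Ines: ✓ → 95
patient=Farah: ✓ → 101
patient=Carmen: ✓ → 174
patient=Xiu: ✓ → 128
patient=Jude: ✗
triage_min = MIN(81, 129, 95, 101, 174, 128) = 81

gen_sum=1085, triage_min=81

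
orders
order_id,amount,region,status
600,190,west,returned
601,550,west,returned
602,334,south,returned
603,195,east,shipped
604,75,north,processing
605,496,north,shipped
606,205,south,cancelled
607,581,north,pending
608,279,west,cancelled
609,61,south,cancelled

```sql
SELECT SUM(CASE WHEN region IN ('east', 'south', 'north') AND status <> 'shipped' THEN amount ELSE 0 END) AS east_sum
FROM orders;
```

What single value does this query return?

order_id=600: ✗
order_id=601: ✗
order_id=602: ✓ → 334
order_id=603: ✗
order_id=604: ✓ → 75
order_id=605: ✗
order_id=606: ✓ → 205
order_id=607: ✓ → 581
order_id=608: ✗
order_id=609: ✓ → 61
east_sum = 334 + 75 + 205 + 581 + 61 = 1256

1256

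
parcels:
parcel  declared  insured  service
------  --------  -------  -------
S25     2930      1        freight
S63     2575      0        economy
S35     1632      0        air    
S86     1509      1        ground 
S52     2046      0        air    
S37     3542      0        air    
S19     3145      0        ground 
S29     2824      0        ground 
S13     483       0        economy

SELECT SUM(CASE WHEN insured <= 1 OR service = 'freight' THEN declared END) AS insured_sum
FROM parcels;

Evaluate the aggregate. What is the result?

parcel=S25: ✓ → 2930
parcel=S63: ✓ → 2575
parcel=S35: ✓ → 1632
parcel=S86: ✓ → 1509
parcel=S52: ✓ → 2046
parcel=S37: ✓ → 3542
parcel=S19: ✓ → 3145
parcel=S29: ✓ → 2824
parcel=S13: ✓ → 483
insured_sum = 2930 + 2575 + 1632 + 1509 + 2046 + 3542 + 3145 + 2824 + 483 = 20686

20686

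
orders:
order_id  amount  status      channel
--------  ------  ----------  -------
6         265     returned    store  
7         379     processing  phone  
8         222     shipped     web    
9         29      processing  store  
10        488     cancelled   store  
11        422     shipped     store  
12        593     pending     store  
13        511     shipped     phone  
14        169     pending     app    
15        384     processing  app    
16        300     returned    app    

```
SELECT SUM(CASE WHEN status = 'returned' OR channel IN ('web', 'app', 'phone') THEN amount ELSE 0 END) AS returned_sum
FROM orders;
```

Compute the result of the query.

2230

order_id=6: ✓ → 265
order_id=7: ✓ → 379
order_id=8: ✓ → 222
order_id=9: ✗
order_id=10: ✗
order_id=11: ✗
order_id=12: ✗
order_id=13: ✓ → 511
order_id=14: ✓ → 169
order_id=15: ✓ → 384
order_id=16: ✓ → 300
returned_sum = 265 + 379 + 222 + 511 + 169 + 384 + 300 = 2230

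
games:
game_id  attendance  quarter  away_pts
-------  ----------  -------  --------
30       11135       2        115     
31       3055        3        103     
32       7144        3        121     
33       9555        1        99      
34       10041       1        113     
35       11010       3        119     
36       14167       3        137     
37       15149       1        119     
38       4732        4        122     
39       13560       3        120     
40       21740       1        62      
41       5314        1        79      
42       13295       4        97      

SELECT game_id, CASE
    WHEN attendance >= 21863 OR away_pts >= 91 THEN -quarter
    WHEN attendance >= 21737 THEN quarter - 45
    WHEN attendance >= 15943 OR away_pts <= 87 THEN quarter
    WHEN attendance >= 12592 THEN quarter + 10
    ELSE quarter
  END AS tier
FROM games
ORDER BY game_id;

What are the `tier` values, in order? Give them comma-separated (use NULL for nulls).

game_id=30: attendance >= 21863 OR away_pts >= 91 → -2
game_id=31: attendance >= 21863 OR away_pts >= 91 → -3
game_id=32: attendance >= 21863 OR away_pts >= 91 → -3
game_id=33: attendance >= 21863 OR away_pts >= 91 → -1
game_id=34: attendance >= 21863 OR away_pts >= 91 → -1
game_id=35: attendance >= 21863 OR away_pts >= 91 → -3
game_id=36: attendance >= 21863 OR away_pts >= 91 → -3
game_id=37: attendance >= 21863 OR away_pts >= 91 → -1
game_id=38: attendance >= 21863 OR away_pts >= 91 → -4
game_id=39: attendance >= 21863 OR away_pts >= 91 → -3
game_id=40: attendance >= 21737 → -44
game_id=41: attendance >= 15943 OR away_pts <= 87 → 1
game_id=42: attendance >= 21863 OR away_pts >= 91 → -4

-2, -3, -3, -1, -1, -3, -3, -1, -4, -3, -44, 1, -4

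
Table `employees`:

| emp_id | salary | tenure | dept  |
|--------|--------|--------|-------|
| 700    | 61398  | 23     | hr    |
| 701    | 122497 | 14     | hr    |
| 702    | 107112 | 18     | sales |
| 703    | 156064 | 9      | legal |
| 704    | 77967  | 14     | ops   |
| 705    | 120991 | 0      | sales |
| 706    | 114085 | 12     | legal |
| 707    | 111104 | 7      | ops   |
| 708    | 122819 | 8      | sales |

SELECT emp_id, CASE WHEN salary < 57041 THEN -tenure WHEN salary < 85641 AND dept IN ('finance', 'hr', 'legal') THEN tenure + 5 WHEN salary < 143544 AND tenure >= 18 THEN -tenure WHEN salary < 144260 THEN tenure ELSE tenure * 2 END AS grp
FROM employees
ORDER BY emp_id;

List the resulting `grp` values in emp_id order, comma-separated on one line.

28, 14, -18, 18, 14, 0, 12, 7, 8

emp_id=700: salary < 85641 AND dept IN ('finance', 'hr', 'legal') → 28
emp_id=701: salary < 144260 → 14
emp_id=702: salary < 143544 AND tenure >= 18 → -18
emp_id=703: ELSE → 18
emp_id=704: salary < 144260 → 14
emp_id=705: salary < 144260 → 0
emp_id=706: salary < 144260 → 12
emp_id=707: salary < 144260 → 7
emp_id=708: salary < 144260 → 8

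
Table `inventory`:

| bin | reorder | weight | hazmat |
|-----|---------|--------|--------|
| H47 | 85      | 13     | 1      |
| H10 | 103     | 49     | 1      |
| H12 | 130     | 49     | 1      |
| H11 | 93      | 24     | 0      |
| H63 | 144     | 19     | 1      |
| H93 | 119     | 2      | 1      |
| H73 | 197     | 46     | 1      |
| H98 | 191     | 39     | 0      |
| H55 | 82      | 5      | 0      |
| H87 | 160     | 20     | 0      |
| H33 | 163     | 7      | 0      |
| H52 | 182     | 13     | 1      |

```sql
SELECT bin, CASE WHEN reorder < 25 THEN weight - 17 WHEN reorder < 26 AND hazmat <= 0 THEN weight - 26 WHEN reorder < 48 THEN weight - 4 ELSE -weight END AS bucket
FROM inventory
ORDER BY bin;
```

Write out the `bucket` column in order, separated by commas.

-49, -24, -49, -7, -13, -13, -5, -19, -46, -20, -2, -39

bin=H10: ELSE → -49
bin=H11: ELSE → -24
bin=H12: ELSE → -49
bin=H33: ELSE → -7
bin=H47: ELSE → -13
bin=H52: ELSE → -13
bin=H55: ELSE → -5
bin=H63: ELSE → -19
bin=H73: ELSE → -46
bin=H87: ELSE → -20
bin=H93: ELSE → -2
bin=H98: ELSE → -39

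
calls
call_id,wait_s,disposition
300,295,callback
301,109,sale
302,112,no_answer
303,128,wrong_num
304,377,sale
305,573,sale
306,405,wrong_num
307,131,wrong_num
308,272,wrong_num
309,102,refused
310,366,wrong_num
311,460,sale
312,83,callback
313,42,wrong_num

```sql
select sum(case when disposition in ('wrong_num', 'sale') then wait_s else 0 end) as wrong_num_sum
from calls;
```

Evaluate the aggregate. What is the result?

2863

call_id=300: ✗
call_id=301: ✓ → 109
call_id=302: ✗
call_id=303: ✓ → 128
call_id=304: ✓ → 377
call_id=305: ✓ → 573
call_id=306: ✓ → 405
call_id=307: ✓ → 131
call_id=308: ✓ → 272
call_id=309: ✗
call_id=310: ✓ → 366
call_id=311: ✓ → 460
call_id=312: ✗
call_id=313: ✓ → 42
wrong_num_sum = 109 + 128 + 377 + 573 + 405 + 131 + 272 + 366 + 460 + 42 = 2863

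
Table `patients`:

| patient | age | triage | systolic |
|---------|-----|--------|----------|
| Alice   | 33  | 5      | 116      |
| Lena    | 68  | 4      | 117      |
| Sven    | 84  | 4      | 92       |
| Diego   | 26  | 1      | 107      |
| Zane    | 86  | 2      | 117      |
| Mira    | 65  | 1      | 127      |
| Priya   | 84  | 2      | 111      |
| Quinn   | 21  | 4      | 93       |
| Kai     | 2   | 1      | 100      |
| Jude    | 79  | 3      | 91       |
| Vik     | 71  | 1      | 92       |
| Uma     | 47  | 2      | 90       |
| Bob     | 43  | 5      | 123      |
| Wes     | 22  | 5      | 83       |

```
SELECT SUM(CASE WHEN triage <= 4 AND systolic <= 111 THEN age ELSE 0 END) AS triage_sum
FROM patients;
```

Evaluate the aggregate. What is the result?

patient=Alice: ✗
patient=Lena: ✗
patient=Sven: ✓ → 84
patient=Diego: ✓ → 26
patient=Zane: ✗
patient=Mira: ✗
patient=Priya: ✓ → 84
patient=Quinn: ✓ → 21
patient=Kai: ✓ → 2
patient=Jude: ✓ → 79
patient=Vik: ✓ → 71
patient=Uma: ✓ → 47
patient=Bob: ✗
patient=Wes: ✗
triage_sum = 84 + 26 + 84 + 21 + 2 + 79 + 71 + 47 = 414

414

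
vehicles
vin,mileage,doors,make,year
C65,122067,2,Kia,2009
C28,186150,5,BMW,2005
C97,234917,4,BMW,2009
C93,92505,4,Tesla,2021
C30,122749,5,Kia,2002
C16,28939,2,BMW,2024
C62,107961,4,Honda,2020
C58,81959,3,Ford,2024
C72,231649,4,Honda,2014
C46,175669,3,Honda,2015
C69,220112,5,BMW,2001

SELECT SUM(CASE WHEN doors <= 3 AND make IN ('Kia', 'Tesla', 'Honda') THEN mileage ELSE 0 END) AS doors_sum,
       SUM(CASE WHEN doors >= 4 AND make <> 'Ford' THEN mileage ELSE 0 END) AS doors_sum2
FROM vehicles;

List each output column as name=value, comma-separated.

[doors_sum: doors <= 3 AND make IN ('Kia', 'Tesla', 'Honda')]
vin=C65: ✓ → 122067
vin=C28: ✗
vin=C97: ✗
vin=C93: ✗
vin=C30: ✗
vin=C16: ✗
vin=C62: ✗
vin=C58: ✗
vin=C72: ✗
vin=C46: ✓ → 175669
vin=C69: ✗
doors_sum = 122067 + 175669 = 297736
—
[doors_sum2: doors >= 4 AND make <> 'Ford']
vin=C65: ✗
vin=C28: ✓ → 186150
vin=C97: ✓ → 234917
vin=C93: ✓ → 92505
vin=C30: ✓ → 122749
vin=C16: ✗
vin=C62: ✓ → 107961
vin=C58: ✗
vin=C72: ✓ → 231649
vin=C46: ✗
vin=C69: ✓ → 220112
doors_sum2 = 186150 + 234917 + 92505 + 122749 + 107961 + 231649 + 220112 = 1196043

doors_sum=297736, doors_sum2=1196043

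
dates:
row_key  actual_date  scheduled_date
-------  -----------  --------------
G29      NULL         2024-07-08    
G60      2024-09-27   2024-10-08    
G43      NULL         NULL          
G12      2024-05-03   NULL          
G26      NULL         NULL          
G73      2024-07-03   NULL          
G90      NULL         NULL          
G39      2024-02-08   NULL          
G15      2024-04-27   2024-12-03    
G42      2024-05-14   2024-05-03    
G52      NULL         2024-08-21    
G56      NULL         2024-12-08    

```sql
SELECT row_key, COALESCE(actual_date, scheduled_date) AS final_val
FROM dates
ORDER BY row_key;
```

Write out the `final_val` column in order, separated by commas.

2024-05-03, 2024-04-27, NULL, 2024-07-08, 2024-02-08, 2024-05-14, NULL, 2024-08-21, 2024-12-08, 2024-09-27, 2024-07-03, NULL

row_key=G12: actual_date=2024-05-03 → 2024-05-03
row_key=G15: actual_date=2024-04-27 → 2024-04-27
row_key=G26: actual_date=NULL, scheduled_date=NULL (all NULL) → NULL
row_key=G29: actual_date=NULL, scheduled_date=2024-07-08 → 2024-07-08
row_key=G39: actual_date=2024-02-08 → 2024-02-08
row_key=G42: actual_date=2024-05-14 → 2024-05-14
row_key=G43: actual_date=NULL, scheduled_date=NULL (all NULL) → NULL
row_key=G52: actual_date=NULL, scheduled_date=2024-08-21 → 2024-08-21
row_key=G56: actual_date=NULL, scheduled_date=2024-12-08 → 2024-12-08
row_key=G60: actual_date=2024-09-27 → 2024-09-27
row_key=G73: actual_date=2024-07-03 → 2024-07-03
row_key=G90: actual_date=NULL, scheduled_date=NULL (all NULL) → NULL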